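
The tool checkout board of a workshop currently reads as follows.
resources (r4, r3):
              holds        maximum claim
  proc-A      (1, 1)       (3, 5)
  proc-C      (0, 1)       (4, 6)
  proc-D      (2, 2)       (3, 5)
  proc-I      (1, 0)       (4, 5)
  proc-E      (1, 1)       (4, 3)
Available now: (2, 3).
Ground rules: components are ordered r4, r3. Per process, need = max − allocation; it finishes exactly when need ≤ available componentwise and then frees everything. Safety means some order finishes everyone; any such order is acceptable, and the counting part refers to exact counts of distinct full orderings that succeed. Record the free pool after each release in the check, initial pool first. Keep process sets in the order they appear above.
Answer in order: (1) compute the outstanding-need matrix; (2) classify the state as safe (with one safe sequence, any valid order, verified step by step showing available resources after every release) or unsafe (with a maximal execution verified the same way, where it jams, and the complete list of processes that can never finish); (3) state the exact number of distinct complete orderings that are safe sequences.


(1) Outstanding need per process (order r4, r3):
  proc-A: (2, 4)
  proc-C: (4, 5)
  proc-D: (1, 3)
  proc-I: (3, 5)
  proc-E: (3, 2)
(2) SAFE — a valid safe sequence is proc-D, proc-C, proc-I, proc-A, proc-E.
Key observation: proc-D is the earliest step where a requested resource binds exactly: need (1, 3), pool (2, 3) at its turn.
Verifying each step:
  pool = (2, 3)
  proc-D needs (1, 3) <= (2, 3) -> finishes; pool += (2, 2) = (4, 5)
  proc-C needs (4, 5) <= (4, 5) -> finishes; pool += (0, 1) = (4, 6)
  proc-I needs (3, 5) <= (4, 6) -> finishes; pool += (1, 0) = (5, 6)
  proc-A needs (2, 4) <= (5, 6) -> finishes; pool += (1, 1) = (6, 7)
  proc-E needs (3, 2) <= (6, 7) -> finishes; pool += (1, 1) = (7, 8)
(3) The exact count: 24 of the possible complete orderings are safe sequences.


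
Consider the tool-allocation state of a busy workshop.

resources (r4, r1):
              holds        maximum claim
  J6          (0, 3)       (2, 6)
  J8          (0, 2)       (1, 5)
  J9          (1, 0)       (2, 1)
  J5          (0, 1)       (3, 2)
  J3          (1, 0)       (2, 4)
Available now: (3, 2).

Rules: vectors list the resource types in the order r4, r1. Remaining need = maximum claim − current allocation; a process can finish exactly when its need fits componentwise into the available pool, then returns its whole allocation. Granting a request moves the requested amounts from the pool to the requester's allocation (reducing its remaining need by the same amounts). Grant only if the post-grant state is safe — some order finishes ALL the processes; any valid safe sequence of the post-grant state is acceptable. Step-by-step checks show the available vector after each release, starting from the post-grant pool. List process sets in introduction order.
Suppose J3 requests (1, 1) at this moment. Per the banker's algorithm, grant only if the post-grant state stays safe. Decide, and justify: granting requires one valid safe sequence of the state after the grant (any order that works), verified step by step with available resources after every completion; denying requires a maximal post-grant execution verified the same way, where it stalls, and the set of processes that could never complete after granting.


DENY. Granting would leave the state unsafe.
Key observation: J9, J5 can finish, but then (3, 2) is all there is, and the blocked group's r1 demands exceed it.
Pretend the grant happened; the run J9, J5 goes as far as possible. Walking it through:
  pool = (2, 1)
  J9: need (1, 1) fits (2, 1); releases (1, 0), pool now (3, 1)
  J5: need (3, 1) fits (3, 1); releases (0, 1), pool now (3, 2)
  J6 still needs (2, 3) but only (3, 2) is free — short on r1
  J8 still needs (1, 3) but only (3, 2) is free — short on r1
  J3 still needs (0, 3) but only (3, 2) is free — short on r1
Processes that could never finish after the grant: J6, J8 and J3.


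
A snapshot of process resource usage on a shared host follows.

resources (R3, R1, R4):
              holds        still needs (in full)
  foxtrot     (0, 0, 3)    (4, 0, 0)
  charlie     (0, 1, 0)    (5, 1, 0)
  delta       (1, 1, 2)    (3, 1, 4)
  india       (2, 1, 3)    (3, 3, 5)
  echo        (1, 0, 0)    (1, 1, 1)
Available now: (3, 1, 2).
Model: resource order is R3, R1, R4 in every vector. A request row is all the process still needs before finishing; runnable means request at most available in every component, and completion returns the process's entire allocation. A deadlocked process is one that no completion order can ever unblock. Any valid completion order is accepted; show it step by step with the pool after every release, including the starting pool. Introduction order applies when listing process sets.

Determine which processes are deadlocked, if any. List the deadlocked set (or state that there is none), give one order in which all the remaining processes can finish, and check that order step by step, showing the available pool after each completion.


No process is deadlocked.
Key observation: starting with echo, each completion frees enough for the next — no one is permanently blocked.
The rest can finish in the order echo, foxtrot, delta, charlie, india. Check, step by step:
  pool = (3, 1, 2)
  echo: need (1, 1, 1) fits (3, 1, 2); releases (1, 0, 0), pool now (4, 1, 2)
  foxtrot: need (4, 0, 0) fits (4, 1, 2); releases (0, 0, 3), pool now (4, 1, 5)
  delta: need (3, 1, 4) fits (4, 1, 5); releases (1, 1, 2), pool now (5, 2, 7)
  charlie: need (5, 1, 0) fits (5, 2, 7); releases (0, 1, 0), pool now (5, 3, 7)
  india: need (3, 3, 5) fits (5, 3, 7); releases (2, 1, 3), pool now (7, 4, 10)


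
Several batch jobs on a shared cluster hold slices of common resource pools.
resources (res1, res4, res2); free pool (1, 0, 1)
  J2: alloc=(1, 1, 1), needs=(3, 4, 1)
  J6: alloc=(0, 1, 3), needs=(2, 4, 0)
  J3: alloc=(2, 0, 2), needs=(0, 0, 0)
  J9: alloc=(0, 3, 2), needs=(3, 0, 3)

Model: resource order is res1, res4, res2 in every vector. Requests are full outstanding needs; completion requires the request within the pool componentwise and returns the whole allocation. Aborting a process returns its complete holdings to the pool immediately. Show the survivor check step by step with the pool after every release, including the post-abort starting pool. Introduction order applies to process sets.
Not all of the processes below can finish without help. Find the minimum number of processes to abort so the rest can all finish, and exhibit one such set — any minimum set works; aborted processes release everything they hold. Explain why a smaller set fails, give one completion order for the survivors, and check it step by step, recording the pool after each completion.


Minimum abort set: J6.
Key observation: no ordering could ever have run J2 before the abort of J6; with (0, 1, 3) back in the pool it fits at step 3.
Why nothing smaller works: aborting no one leaves the state deadlocked as given.
The survivors complete as J3, J9, J2. Walking it through (starting from the post-abort pool):
  pool = (1, 1, 4)
  J3 needs (0, 0, 0) <= (1, 1, 4) -> finishes; pool += (2, 0, 2) = (3, 1, 6)
  J9 needs (3, 0, 3) <= (3, 1, 6) -> finishes; pool += (0, 3, 2) = (3, 4, 8)
  J2 needs (3, 4, 1) <= (3, 4, 8) -> finishes; pool += (1, 1, 1) = (4, 5, 9)


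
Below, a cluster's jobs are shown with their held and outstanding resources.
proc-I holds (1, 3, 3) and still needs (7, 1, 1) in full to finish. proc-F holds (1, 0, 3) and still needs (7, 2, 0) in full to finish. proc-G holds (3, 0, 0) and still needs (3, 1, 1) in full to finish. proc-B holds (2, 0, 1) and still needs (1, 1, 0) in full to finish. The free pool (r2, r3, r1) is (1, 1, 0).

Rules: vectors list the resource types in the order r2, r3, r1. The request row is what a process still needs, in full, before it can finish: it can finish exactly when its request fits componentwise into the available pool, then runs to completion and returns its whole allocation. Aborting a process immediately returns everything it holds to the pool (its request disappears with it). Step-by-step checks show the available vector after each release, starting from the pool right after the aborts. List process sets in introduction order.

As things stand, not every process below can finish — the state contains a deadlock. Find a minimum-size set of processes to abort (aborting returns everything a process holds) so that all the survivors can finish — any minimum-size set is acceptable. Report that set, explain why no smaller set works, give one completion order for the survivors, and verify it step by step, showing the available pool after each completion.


Minimum abort set: proc-F.
Key observation: aborting proc-F returns (1, 0, 3), and proc-I — hopeless before — runs at step 3 with the returned capacity in the pool.
Why nothing smaller works: aborting no one leaves the state deadlocked as given.
The survivors complete as proc-B, proc-G, proc-I. Walking it through (starting from the post-abort pool):
  pool = (2, 1, 3)
  run proc-B (needs (1, 1, 0), free (2, 1, 3)); after release of (2, 0, 1) the pool is (4, 1, 4)
  run proc-G (needs (3, 1, 1), free (4, 1, 4)); after release of (3, 0, 0) the pool is (7, 1, 4)
  run proc-I (needs (7, 1, 1), free (7, 1, 4)); after release of (1, 3, 3) the pool is (8, 4, 7)


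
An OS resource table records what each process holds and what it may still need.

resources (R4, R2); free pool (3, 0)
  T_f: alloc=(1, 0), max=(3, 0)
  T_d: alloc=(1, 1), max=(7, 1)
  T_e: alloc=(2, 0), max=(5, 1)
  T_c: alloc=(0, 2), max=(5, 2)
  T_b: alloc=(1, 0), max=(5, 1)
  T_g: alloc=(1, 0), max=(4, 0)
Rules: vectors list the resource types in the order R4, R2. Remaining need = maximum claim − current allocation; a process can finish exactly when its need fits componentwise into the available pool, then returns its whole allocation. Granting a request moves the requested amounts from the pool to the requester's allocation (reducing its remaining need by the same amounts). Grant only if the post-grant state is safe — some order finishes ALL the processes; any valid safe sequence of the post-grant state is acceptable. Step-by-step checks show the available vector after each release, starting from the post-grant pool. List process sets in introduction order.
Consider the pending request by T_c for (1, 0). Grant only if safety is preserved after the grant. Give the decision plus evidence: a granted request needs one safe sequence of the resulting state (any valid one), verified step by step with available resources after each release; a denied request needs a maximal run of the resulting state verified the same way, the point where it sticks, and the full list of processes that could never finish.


GRANT — the state after the grant stays safe, e.g. via T_f, T_g, T_c, T_e, T_b, T_d.
Key observation: the transfer keeps a workable pool ((2, 0)); T_f starts the safe sequence.
Verifying the post-grant state step by step:
  pool = (2, 0)
  T_f needs (2, 0) <= (2, 0) -> finishes; pool += (1, 0) = (3, 0)
  T_g needs (3, 0) <= (3, 0) -> finishes; pool += (1, 0) = (4, 0)
  T_c needs (4, 0) <= (4, 0) -> finishes; pool += (1, 2) = (5, 2)
  T_e needs (3, 1) <= (5, 2) -> finishes; pool += (2, 0) = (7, 2)
  T_b needs (4, 1) <= (7, 2) -> finishes; pool += (1, 0) = (8, 2)
  T_d needs (6, 0) <= (8, 2) -> finishes; pool += (1, 1) = (9, 3)


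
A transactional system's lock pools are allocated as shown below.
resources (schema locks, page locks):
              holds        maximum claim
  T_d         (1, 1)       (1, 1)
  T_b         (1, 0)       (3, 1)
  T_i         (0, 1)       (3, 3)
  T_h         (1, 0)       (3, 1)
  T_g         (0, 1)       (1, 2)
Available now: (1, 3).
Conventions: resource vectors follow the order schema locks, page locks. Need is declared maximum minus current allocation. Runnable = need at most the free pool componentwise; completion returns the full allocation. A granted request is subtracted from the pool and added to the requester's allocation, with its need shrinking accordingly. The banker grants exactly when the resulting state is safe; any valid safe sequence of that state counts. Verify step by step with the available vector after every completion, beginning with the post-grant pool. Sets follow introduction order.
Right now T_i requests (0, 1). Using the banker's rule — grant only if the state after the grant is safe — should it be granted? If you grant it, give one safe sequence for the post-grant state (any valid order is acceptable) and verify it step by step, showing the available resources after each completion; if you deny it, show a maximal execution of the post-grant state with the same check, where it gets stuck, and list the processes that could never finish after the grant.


GRANT — the state after the grant stays safe, e.g. via T_d, T_h, T_i, T_b, T_g.
Key observation: the grant leaves (1, 2) free — enough for T_d, whose release restarts the cascade.
Step-by-step check of the post-grant state:
  pool = (1, 2)
  T_d: need (0, 0) fits (1, 2); releases (1, 1), pool now (2, 3)
  T_h: need (2, 1) fits (2, 3); releases (1, 0), pool now (3, 3)
  T_i: need (3, 1) fits (3, 3); releases (0, 2), pool now (3, 5)
  T_b: need (2, 1) fits (3, 5); releases (1, 0), pool now (4, 5)
  T_g: need (1, 1) fits (4, 5); releases (0, 1), pool now (4, 6)


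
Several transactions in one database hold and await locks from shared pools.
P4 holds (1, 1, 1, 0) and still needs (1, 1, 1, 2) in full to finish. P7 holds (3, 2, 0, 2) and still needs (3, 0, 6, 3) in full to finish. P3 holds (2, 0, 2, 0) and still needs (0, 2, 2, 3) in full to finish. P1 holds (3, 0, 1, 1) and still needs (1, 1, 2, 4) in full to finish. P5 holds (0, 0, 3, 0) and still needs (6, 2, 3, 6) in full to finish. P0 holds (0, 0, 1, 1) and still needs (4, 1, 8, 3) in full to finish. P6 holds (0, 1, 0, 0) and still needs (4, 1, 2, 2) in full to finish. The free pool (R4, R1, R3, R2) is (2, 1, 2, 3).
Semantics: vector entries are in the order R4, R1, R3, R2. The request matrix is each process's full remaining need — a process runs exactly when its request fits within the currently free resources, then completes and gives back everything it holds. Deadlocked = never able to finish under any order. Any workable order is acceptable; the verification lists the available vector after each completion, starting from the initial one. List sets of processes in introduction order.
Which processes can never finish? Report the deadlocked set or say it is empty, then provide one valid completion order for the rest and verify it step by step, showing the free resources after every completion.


The deadlocked set is P7, P1, P5 and P0.
Key observation: after P4, P3, P6 the pool peaks at (5, 3, 5, 3), and each blocked process is short somewhere: P7 on R3; P1 on R2; P5 on R4, R2; P0 on R3.
The rest can finish in the order P4, P3, P6. Check, step by step:
  pool = (2, 1, 2, 3)
  P4: need (1, 1, 1, 2) fits (2, 1, 2, 3); releases (1, 1, 1, 0), pool now (3, 2, 3, 3)
  P3: need (0, 2, 2, 3) fits (3, 2, 3, 3); releases (2, 0, 2, 0), pool now (5, 2, 5, 3)
  P6: need (4, 1, 2, 2) fits (5, 2, 5, 3); releases (0, 1, 0, 0), pool now (5, 3, 5, 3)
The blocked processes can never fit:
  P7 cannot run: need (3, 0, 6, 3) vs free (5, 3, 5, 3) (insufficient R3)
  P1 cannot run: need (1, 1, 2, 4) vs free (5, 3, 5, 3) (insufficient R2)
  P5 cannot run: need (6, 2, 3, 6) vs free (5, 3, 5, 3) (insufficient R4 and R2)
  P0 cannot run: need (4, 1, 8, 3) vs free (5, 3, 5, 3) (insufficient R3)


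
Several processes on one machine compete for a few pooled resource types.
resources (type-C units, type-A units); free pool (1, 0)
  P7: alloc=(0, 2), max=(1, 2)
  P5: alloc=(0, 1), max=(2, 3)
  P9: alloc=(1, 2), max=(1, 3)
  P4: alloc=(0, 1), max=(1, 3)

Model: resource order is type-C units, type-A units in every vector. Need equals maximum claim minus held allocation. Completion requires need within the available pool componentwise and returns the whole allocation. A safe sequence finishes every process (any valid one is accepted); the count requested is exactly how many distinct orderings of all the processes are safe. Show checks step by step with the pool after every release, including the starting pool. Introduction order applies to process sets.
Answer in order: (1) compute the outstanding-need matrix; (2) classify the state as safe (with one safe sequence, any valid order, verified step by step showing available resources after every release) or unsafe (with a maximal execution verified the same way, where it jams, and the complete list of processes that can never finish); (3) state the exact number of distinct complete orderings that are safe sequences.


(1) Need matrix, components ordered type-C units, type-A units:
  P7: (1, 0)
  P5: (2, 2)
  P9: (0, 1)
  P4: (1, 2)
(2) SAFE. One safe sequence: P7, P9, P5, P4.
Key observation: the first exact fit in this order is P7 — it needs (1, 0) with (1, 0) free, meeting a requested resource to the last unit.
Verifying each step:
  pool = (1, 0)
  run P7 (needs (1, 0), free (1, 0)); after release of (0, 2) the pool is (1, 2)
  run P9 (needs (0, 1), free (1, 2)); after release of (1, 2) the pool is (2, 4)
  run P5 (needs (2, 2), free (2, 4)); after release of (0, 1) the pool is (2, 5)
  run P4 (needs (1, 2), free (2, 5)); after release of (0, 1) the pool is (2, 6)
(3) Precisely 3 of the possible complete orderings are safe sequences.


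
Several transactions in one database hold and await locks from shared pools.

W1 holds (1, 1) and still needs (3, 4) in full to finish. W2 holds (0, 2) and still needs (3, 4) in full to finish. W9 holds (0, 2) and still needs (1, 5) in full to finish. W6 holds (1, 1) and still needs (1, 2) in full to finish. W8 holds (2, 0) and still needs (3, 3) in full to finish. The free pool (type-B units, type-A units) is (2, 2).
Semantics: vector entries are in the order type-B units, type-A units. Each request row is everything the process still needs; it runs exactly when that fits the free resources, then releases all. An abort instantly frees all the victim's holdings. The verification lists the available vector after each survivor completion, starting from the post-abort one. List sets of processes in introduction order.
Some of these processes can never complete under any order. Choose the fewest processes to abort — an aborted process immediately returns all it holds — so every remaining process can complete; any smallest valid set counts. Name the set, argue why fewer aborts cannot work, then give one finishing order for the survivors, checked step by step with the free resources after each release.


Minimum abort set: W2.
Key observation: aborting W2 returns (0, 2), and W9 — hopeless before — runs at step 2 with the returned capacity in the pool.
Why nothing smaller works: aborting no one leaves the state deadlocked as given.
The survivors complete as W6, W9, W1, W8. Check, step by step (starting from the post-abort pool):
  pool = (2, 4)
  run W6 (needs (1, 2), free (2, 4)); after release of (1, 1) the pool is (3, 5)
  run W9 (needs (1, 5), free (3, 5)); after release of (0, 2) the pool is (3, 7)
  run W1 (needs (3, 4), free (3, 7)); after release of (1, 1) the pool is (4, 8)
  run W8 (needs (3, 3), free (4, 8)); after release of (2, 0) the pool is (6, 8)


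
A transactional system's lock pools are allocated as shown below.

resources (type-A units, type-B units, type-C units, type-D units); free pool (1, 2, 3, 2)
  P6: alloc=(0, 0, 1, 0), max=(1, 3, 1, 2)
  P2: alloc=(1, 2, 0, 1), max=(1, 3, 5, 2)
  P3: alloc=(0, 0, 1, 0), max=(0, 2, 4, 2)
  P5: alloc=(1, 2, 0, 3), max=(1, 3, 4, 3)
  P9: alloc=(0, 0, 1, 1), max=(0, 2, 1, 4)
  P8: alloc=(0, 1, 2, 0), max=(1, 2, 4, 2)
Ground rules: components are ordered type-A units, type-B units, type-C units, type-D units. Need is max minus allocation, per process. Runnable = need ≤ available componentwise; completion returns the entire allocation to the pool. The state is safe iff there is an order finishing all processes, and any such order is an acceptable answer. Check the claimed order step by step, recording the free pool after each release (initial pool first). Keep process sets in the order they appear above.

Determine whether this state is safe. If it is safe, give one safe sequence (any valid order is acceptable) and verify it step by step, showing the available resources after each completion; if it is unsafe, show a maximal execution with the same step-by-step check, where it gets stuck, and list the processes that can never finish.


SAFE. One safe sequence: P8, P6, P2, P5, P9, P3.
Key observation: the first exact fit in this order is P8 — it needs (1, 1, 2, 2) with (1, 2, 3, 2) free, meeting a requested resource to the last unit.
Verifying each step:
  pool = (1, 2, 3, 2)
  run P8 (needs (1, 1, 2, 2), free (1, 2, 3, 2)); after release of (0, 1, 2, 0) the pool is (1, 3, 5, 2)
  run P6 (needs (1, 3, 0, 2), free (1, 3, 5, 2)); after release of (0, 0, 1, 0) the pool is (1, 3, 6, 2)
  run P2 (needs (0, 1, 5, 1), free (1, 3, 6, 2)); after release of (1, 2, 0, 1) the pool is (2, 5, 6, 3)
  run P5 (needs (0, 1, 4, 0), free (2, 5, 6, 3)); after release of (1, 2, 0, 3) the pool is (3, 7, 6, 6)
  run P9 (needs (0, 2, 0, 3), free (3, 7, 6, 6)); after release of (0, 0, 1, 1) the pool is (3, 7, 7, 7)
  run P3 (needs (0, 2, 3, 2), free (3, 7, 7, 7)); after release of (0, 0, 1, 0) the pool is (3, 7, 8, 7)


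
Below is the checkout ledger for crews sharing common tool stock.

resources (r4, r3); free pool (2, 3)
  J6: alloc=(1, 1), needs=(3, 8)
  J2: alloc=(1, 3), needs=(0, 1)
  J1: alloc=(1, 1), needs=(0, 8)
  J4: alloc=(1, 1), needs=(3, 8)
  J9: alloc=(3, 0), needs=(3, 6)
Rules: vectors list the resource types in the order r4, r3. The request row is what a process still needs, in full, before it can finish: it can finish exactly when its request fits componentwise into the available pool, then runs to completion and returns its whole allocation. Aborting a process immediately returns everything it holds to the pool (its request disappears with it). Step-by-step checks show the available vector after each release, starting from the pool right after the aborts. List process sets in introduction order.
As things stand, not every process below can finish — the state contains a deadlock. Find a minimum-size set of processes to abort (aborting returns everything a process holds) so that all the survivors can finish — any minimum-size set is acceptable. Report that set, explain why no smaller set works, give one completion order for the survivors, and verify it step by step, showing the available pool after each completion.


The answer: abort J1 and J4.
Key observation: the deadlocked J6 becomes finishable only because J1 and J4 released (2, 2); it completes at step 3 below.
Why nothing smaller works — every single abort fails: J6 alone leaves J1 blocked (short on r3); J2 alone leaves J6 blocked (short on r3); J1 alone leaves J6 blocked (short on r3); J4 alone leaves J6 blocked (short on r3); J9 alone leaves J6 blocked (short on r3).
Survivors finish in the order: J2, J9, J6. Walking it through (pool after the aborts first):
  pool = (4, 5)
  J2: need (0, 1) fits (4, 5); releases (1, 3), pool now (5, 8)
  J9: need (3, 6) fits (5, 8); releases (3, 0), pool now (8, 8)
  J6: need (3, 8) fits (8, 8); releases (1, 1), pool now (9, 9)


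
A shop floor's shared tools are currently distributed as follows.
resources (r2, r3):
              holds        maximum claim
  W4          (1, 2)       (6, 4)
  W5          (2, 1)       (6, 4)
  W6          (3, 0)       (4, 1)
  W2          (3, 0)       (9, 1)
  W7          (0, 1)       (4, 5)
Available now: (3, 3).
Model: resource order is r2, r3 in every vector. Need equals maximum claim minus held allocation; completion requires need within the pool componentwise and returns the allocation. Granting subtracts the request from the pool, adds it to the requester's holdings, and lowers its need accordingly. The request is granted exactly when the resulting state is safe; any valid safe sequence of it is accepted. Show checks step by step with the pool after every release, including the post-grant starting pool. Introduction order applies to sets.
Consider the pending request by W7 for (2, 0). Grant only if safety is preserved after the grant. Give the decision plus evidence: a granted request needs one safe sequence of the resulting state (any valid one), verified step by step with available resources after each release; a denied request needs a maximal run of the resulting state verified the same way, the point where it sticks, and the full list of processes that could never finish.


GRANT: granting preserves safety; a valid post-grant sequence is W6, W5, W4, W7, W2.
Key observation: the grant leaves (1, 3) free — enough for W6, whose release restarts the cascade.
Verifying the post-grant state step by step:
  pool = (1, 3)
  run W6 (needs (1, 1), free (1, 3)); after release of (3, 0) the pool is (4, 3)
  run W5 (needs (4, 3), free (4, 3)); after release of (2, 1) the pool is (6, 4)
  run W4 (needs (5, 2), free (6, 4)); after release of (1, 2) the pool is (7, 6)
  run W7 (needs (2, 4), free (7, 6)); after release of (2, 1) the pool is (9, 7)
  run W2 (needs (6, 1), free (9, 7)); after release of (3, 0) the pool is (12, 7)


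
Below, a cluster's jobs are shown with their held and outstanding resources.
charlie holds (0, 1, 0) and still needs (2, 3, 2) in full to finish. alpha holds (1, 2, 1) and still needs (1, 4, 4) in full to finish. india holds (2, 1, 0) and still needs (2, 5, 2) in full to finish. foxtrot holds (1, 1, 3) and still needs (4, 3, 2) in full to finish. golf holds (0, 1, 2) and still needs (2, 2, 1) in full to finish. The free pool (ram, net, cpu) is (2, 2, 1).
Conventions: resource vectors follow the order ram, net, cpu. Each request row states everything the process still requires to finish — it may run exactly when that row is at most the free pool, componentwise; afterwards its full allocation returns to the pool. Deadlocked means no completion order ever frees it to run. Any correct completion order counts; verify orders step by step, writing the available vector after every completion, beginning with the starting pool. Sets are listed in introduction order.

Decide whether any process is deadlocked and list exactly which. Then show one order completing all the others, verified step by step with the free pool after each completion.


Deadlocked: alpha, india and foxtrot.
Key observation: after golf, charlie the pool peaks at (2, 4, 3), and each blocked process is short somewhere: alpha on cpu; india on net; foxtrot on ram.
The rest can finish in the order golf, charlie. Check, step by step:
  pool = (2, 2, 1)
  run golf (needs (2, 2, 1), free (2, 2, 1)); after release of (0, 1, 2) the pool is (2, 3, 3)
  run charlie (needs (2, 3, 2), free (2, 3, 3)); after release of (0, 1, 0) the pool is (2, 4, 3)
None of the blocked processes ever fits:
  alpha cannot run: need (1, 4, 4) vs free (2, 4, 3) (insufficient cpu)
  india cannot run: need (2, 5, 2) vs free (2, 4, 3) (insufficient net)
  foxtrot cannot run: need (4, 3, 2) vs free (2, 4, 3) (insufficient ram)


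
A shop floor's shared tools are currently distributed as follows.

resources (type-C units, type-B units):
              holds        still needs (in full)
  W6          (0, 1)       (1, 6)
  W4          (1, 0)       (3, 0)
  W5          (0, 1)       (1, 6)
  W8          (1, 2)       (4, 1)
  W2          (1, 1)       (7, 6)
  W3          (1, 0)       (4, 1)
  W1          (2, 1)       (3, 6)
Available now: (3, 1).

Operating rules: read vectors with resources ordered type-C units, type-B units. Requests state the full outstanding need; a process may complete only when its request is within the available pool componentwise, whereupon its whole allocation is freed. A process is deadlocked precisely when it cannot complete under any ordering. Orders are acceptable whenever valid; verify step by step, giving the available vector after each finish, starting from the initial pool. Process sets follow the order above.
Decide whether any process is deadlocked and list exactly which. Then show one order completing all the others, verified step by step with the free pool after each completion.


Deadlocked set: W6, W5, W2 and W1.
Key observation: the wall is type-B units: completing W4, W3, W8 brings the pool only to (6, 3), and all the rest need more.
The rest can finish in the order W4, W3, W8. Step-by-step check:
  pool = (3, 1)
  run W4 (needs (3, 0), free (3, 1)); after release of (1, 0) the pool is (4, 1)
  run W3 (needs (4, 1), free (4, 1)); after release of (1, 0) the pool is (5, 1)
  run W8 (needs (4, 1), free (5, 1)); after release of (1, 2) the pool is (6, 3)
The stuck group stays short no matter what:
  W6 cannot run: need (1, 6) vs free (6, 3) (insufficient type-B units)
  W5 cannot run: need (1, 6) vs free (6, 3) (insufficient type-B units)
  W2 cannot run: need (7, 6) vs free (6, 3) (insufficient type-C units and type-B units)
  W1 cannot run: need (3, 6) vs free (6, 3) (insufficient type-B units)


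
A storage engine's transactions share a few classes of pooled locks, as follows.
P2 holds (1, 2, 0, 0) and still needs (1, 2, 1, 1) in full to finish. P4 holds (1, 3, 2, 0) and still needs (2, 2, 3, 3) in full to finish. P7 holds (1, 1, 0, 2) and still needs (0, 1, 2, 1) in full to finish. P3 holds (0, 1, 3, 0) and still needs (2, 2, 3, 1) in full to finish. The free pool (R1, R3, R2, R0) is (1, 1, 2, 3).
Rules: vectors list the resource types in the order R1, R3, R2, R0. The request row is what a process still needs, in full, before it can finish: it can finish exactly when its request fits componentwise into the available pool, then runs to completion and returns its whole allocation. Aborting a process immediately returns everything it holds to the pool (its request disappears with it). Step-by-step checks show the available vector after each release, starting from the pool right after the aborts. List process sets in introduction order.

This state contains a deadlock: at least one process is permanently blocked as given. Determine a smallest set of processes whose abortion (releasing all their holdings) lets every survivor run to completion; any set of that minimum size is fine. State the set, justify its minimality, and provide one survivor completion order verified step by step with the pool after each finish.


The answer: abort P3.
Key observation: P4 had no path to completion before; after the abort of P3 ((0, 1, 3, 0) returned), step 2 is where it fits.
Minimality: the empty abort set fails — the state is deadlocked as it stands.
One survivor order: P7, P4, P2. Walking it through (post-abort pool first):
  pool = (1, 2, 5, 3)
  P7 needs (0, 1, 2, 1) <= (1, 2, 5, 3) -> finishes; pool += (1, 1, 0, 2) = (2, 3, 5, 5)
  P4 needs (2, 2, 3, 3) <= (2, 3, 5, 5) -> finishes; pool += (1, 3, 2, 0) = (3, 6, 7, 5)
  P2 needs (1, 2, 1, 1) <= (3, 6, 7, 5) -> finishes; pool += (1, 2, 0, 0) = (4, 8, 7, 5)


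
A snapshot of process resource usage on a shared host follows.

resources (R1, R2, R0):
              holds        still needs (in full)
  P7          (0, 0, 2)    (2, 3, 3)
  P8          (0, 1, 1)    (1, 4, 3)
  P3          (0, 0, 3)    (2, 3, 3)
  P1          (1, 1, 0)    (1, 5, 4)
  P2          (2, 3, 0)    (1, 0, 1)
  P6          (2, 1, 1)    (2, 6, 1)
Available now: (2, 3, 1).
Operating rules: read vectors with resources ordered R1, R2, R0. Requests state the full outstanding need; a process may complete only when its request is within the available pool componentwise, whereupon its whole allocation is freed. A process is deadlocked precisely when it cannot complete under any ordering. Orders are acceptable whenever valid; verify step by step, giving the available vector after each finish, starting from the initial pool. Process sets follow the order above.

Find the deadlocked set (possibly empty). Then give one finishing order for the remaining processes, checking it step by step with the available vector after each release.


Deadlocked: P7, P8, P3 and P1.
Key observation: after P2, P6 complete, (6, 7, 2) is the best the pool ever gets, yet each leftover process wants more R0.
A valid finishing order for the others: P2, P6. Walking it through:
  pool = (2, 3, 1)
  P2: need (1, 0, 1) fits (2, 3, 1); releases (2, 3, 0), pool now (4, 6, 1)
  P6: need (2, 6, 1) fits (4, 6, 1); releases (2, 1, 1), pool now (6, 7, 2)
The stuck group stays short no matter what:
  blocked: P7 wants (2, 3, 3), pool (6, 7, 2) — not enough R0
  blocked: P8 wants (1, 4, 3), pool (6, 7, 2) — not enough R0
  blocked: P3 wants (2, 3, 3), pool (6, 7, 2) — not enough R0
  blocked: P1 wants (1, 5, 4), pool (6, 7, 2) — not enough R0


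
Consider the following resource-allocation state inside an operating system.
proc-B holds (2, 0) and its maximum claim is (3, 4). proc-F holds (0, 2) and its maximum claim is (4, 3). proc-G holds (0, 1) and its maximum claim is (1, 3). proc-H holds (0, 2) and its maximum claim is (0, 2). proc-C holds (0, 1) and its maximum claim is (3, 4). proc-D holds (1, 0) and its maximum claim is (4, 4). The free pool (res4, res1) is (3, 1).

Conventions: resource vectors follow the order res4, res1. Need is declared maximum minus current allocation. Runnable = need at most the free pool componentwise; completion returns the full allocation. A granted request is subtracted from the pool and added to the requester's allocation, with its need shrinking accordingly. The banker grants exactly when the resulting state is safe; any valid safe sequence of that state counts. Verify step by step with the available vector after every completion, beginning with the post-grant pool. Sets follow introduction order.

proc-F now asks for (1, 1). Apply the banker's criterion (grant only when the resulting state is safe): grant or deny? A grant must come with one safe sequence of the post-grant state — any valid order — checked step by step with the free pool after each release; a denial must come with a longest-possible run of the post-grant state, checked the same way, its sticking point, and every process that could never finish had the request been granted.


DENY: after the grant no complete ordering would exist.
Key observation: after proc-H, proc-G the pool peaks at (2, 3), and each blocked process is short somewhere: proc-B on res1; proc-F on res4; proc-C on res4; proc-D on res4, res1.
After a pretend grant, a maximal execution: proc-H, proc-G — then nothing else fits. Step-by-step check:
  pool = (2, 0)
  proc-H: need (0, 0) fits (2, 0); releases (0, 2), pool now (2, 2)
  proc-G: need (1, 2) fits (2, 2); releases (0, 1), pool now (2, 3)
  proc-B still needs (1, 4) but only (2, 3) is free — short on res1
  proc-F still needs (3, 0) but only (2, 3) is free — short on res4
  proc-C still needs (3, 3) but only (2, 3) is free — short on res4
  proc-D still needs (3, 4) but only (2, 3) is free — short on res4 and res1
Post-grant, the permanently blocked set is proc-B, proc-F, proc-C and proc-D.


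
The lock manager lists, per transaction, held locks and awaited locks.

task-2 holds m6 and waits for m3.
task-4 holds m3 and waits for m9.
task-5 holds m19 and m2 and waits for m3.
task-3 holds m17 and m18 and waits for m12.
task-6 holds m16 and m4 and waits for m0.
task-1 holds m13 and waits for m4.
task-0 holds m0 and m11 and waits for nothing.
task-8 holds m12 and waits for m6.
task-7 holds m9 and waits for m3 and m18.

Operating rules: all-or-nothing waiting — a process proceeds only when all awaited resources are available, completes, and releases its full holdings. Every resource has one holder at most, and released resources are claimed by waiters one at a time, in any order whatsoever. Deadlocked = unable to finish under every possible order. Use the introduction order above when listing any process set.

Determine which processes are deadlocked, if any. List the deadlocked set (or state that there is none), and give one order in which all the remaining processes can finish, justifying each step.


The deadlocked set is task-2, task-4, task-5, task-3, task-8 and task-7.
Key observation: the cycle task-4 -> task-7 -> task-4 can never break — each member waits on the next; task-2, task-3 and task-8 are caught in further circular waits and task-5 waits into the deadlock from upstream.
The rest can finish in the order task-0, task-6, task-1.
Step-by-step check:
  task-0: no waits; runs immediately, freeing m0 and m11
  task-6: everything it awaited (m0) is free; runs, freeing m16 and m4
  task-1: everything it awaited (m4) is free; runs, freeing m13


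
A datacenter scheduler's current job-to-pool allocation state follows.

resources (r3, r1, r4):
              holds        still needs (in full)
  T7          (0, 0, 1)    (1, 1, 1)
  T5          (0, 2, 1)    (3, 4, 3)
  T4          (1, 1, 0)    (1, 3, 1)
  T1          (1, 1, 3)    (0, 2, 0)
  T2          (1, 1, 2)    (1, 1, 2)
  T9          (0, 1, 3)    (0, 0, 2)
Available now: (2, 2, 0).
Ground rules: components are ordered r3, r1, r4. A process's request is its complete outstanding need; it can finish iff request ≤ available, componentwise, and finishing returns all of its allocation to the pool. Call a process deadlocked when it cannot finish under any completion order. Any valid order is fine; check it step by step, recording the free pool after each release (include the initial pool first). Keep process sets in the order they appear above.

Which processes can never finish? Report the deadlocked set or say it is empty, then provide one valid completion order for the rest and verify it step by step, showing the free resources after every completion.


No process is deadlocked.
Key observation: T1 fits the free pool immediately, and its release cascades until everyone finishes.
The rest can finish in the order T1, T2, T9, T7, T4, T5. Verifying each step:
  pool = (2, 2, 0)
  run T1 (needs (0, 2, 0), free (2, 2, 0)); after release of (1, 1, 3) the pool is (3, 3, 3)
  run T2 (needs (1, 1, 2), free (3, 3, 3)); after release of (1, 1, 2) the pool is (4, 4, 5)
  run T9 (needs (0, 0, 2), free (4, 4, 5)); after release of (0, 1, 3) the pool is (4, 5, 8)
  run T7 (needs (1, 1, 1), free (4, 5, 8)); after release of (0, 0, 1) the pool is (4, 5, 9)
  run T4 (needs (1, 3, 1), free (4, 5, 9)); after release of (1, 1, 0) the pool is (5, 6, 9)
  run T5 (needs (3, 4, 3), free (5, 6, 9)); after release of (0, 2, 1) the pool is (5, 8, 10)


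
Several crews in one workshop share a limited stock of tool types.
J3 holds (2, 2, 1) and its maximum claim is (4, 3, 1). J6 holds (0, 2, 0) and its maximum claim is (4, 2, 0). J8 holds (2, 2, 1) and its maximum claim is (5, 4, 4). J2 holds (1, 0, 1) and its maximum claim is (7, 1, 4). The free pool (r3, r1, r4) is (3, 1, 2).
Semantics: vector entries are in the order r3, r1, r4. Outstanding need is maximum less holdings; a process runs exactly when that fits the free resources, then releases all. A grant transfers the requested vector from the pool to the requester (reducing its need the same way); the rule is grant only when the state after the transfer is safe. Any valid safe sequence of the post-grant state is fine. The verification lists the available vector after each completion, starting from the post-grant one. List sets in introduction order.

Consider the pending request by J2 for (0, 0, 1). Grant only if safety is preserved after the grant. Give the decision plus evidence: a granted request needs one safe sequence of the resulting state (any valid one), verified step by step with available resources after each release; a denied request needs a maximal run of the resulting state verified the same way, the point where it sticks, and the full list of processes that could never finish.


DENY: after the grant no complete ordering would exist.
Key observation: after J3, J6 the pool peaks at (5, 5, 2), and each blocked process is short somewhere: J8 on r4; J2 on r3.
After a pretend grant, a maximal execution: J3, J6 — then nothing else fits. Step-by-step check:
  pool = (3, 1, 1)
  J3 needs (2, 1, 0) <= (3, 1, 1) -> finishes; pool += (2, 2, 1) = (5, 3, 2)
  J6 needs (4, 0, 0) <= (5, 3, 2) -> finishes; pool += (0, 2, 0) = (5, 5, 2)
  J8 still needs (3, 2, 3) but only (5, 5, 2) is free — short on r4
  J2 still needs (6, 1, 2) but only (5, 5, 2) is free — short on r3
Processes that could never finish after the grant: J8 and J2.
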